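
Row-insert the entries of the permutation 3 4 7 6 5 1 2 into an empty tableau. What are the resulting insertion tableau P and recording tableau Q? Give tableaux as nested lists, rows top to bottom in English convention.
P = [[1, 2, 5], [3, 4], [6], [7]], Q = [[1, 2, 3], [4, 7], [5], [6]]

Insert each entry of the permutation into P by Schensted row insertion, recording in Q the position of each new cell.

Insert 3: appended to row 1. P = [[3]].
Insert 4: appended to row 1. P = [[3, 4]].
Insert 7: appended to row 1. P = [[3, 4, 7]].
Insert 6: 6 bumps 7 from row 1; 7 starts row 2. P = [[3, 4, 6], [7]].
Insert 5: 5 bumps 6 from row 1; 6 bumps 7 from row 2; 7 starts row 3. P = [[3, 4, 5], [6], [7]].
Insert 1: 1 bumps 3 from row 1; 3 bumps 6 from row 2; 6 bumps 7 from row 3; 7 starts row 4. P = [[1, 4, 5], [3], [6], [7]].
Insert 2: 2 bumps 4 from row 1; 4 appends to row 2. P = [[1, 2, 5], [3, 4], [6], [7]].

So P = [[1, 2, 5], [3, 4], [6], [7]], Q = [[1, 2, 3], [4, 7], [5], [6]].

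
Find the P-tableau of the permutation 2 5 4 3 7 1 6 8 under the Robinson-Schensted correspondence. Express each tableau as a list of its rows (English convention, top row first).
Insert 2: appended to row 1. P = [[2]].
Insert 5: appended to row 1. P = [[2, 5]].
Insert 4: 4 bumps 5 from row 1; 5 starts row 2. P = [[2, 4], [5]].
Insert 3: 3 bumps 4 from row 1; 4 bumps 5 from row 2; 5 starts row 3. P = [[2, 3], [4], [5]].
Insert 7: appended to row 1. P = [[2, 3, 7], [4], [5]].
Insert 1: 1 bumps 2 from row 1; 2 bumps 4 from row 2; 4 bumps 5 from row 3; 5 starts row 4. P = [[1, 3, 7], [2], [4], [5]].
Insert 6: 6 bumps 7 from row 1; 7 appends to row 2. P = [[1, 3, 6], [2, 7], [4], [5]].
Insert 8: appended to row 1. P = [[1, 3, 6, 8], [2, 7], [4], [5]].

So P = [[1, 3, 6, 8], [2, 7], [4], [5]].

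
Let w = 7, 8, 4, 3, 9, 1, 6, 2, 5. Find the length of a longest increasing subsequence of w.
3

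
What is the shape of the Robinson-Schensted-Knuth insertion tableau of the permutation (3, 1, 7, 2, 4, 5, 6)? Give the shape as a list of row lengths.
Row-insert each entry into an empty tableau.

After inserting 3: P = [[3]].
After inserting 1: P = [[1], [3]].
After inserting 7: P = [[1, 7], [3]].
After inserting 2: P = [[1, 2], [3, 7]].
After inserting 4: P = [[1, 2, 4], [3, 7]].
After inserting 5: P = [[1, 2, 4, 5], [3, 7]].
After inserting 6: P = [[1, 2, 4, 5, 6], [3, 7]].

The final insertion tableau P = [[1, 2, 4, 5, 6], [3, 7]] has shape [5, 2].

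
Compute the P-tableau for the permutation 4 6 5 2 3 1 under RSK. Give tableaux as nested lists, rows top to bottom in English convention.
After inserting 4: P = [[4]].
After inserting 6: P = [[4, 6]].
After inserting 5: P = [[4, 5], [6]].
After inserting 2: P = [[2, 5], [4], [6]].
After inserting 3: P = [[2, 3], [4, 5], [6]].
After inserting 1: P = [[1, 3], [2, 5], [4], [6]].

So P = [[1, 3], [2, 5], [4], [6]].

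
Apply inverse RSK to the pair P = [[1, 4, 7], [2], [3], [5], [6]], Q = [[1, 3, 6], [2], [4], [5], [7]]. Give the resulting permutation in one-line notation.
6 3 5 4 2 7 1

Reverse the RSK construction: for i from n down to 1, find the cell of Q containing i, remove the entry at that cell from P, and reverse-bump it up through P; the value ejected from row 1 is w(i).

Step i=7: Q has 7 at row 5, column 1; remove 6 from row 5 of P and reverse-bump: 6 enters row 4 and ejects 5; 5 enters row 3 and ejects 3; 3 enters row 2 and ejects 2; 2 enters row 1 and ejects 1. So w(7) = 1. P is now [[2, 4, 7], [3], [5], [6]].
Step i=6: Q has 6 at row 1, column 3; remove that cell from P, ejecting 7. So w(6) = 7. P is now [[2, 4], [3], [5], [6]].
Step i=5: Q has 5 at row 4, column 1; remove 6 from row 4 of P and reverse-bump: 6 enters row 3 and ejects 5; 5 enters row 2 and ejects 3; 3 enters row 1 and ejects 2. So w(5) = 2. P is now [[3, 4], [5], [6]].
Step i=4: Q has 4 at row 3, column 1; remove 6 from row 3 of P and reverse-bump: 6 enters row 2 and ejects 5; 5 enters row 1 and ejects 4. So w(4) = 4. P is now [[3, 5], [6]].
Step i=3: Q has 3 at row 1, column 2; remove that cell from P, ejecting 5. So w(3) = 5. P is now [[3], [6]].
Step i=2: Q has 2 at row 2, column 1; remove 6 from row 2 of P and reverse-bump: 6 enters row 1 and ejects 3. So w(2) = 3. P is now [[6]].
Step i=1: Q has 1 at row 1, column 1; remove that cell from P, ejecting 6. So w(1) = 6. P is now [].

So w = 6 3 5 4 2 7 1.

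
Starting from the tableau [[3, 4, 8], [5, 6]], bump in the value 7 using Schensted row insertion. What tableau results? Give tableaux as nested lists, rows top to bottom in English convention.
[[3, 4, 7], [5, 6, 8]]

In row 1, 7 replaces 8 (the leftmost entry greater than 7); 8 is bumped to row 2. 8 is appended to row 2. The new tableau is [[3, 4, 7], [5, 6, 8]].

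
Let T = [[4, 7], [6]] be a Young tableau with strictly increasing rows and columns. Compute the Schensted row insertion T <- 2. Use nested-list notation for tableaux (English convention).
[[2, 7], [4], [6]]

In row 1, 2 replaces 4 (the leftmost entry greater than 2); 4 is bumped to row 2. In row 2, 4 replaces 6 (the leftmost entry greater than 4); 6 is bumped to row 3. 6 starts a new row 3. The new tableau is [[2, 7], [4], [6]].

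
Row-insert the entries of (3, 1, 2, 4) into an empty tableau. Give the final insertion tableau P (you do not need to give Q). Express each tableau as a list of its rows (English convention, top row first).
P = [[1, 2, 4], [3]]

Insert 3: appended to row 1. P = [[3]].
Insert 1: 1 bumps 3 from row 1; 3 starts row 2. P = [[1], [3]].
Insert 2: appended to row 1. P = [[1, 2], [3]].
Insert 4: appended to row 1. P = [[1, 2, 4], [3]].

So P = [[1, 2, 4], [3]].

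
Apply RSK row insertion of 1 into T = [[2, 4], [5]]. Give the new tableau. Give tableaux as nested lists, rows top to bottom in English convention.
[[1, 4], [2], [5]]

In row 1, 1 replaces 2 (the leftmost entry greater than 1); 2 is bumped to row 2. In row 2, 2 replaces 5 (the leftmost entry greater than 2); 5 is bumped to row 3. 5 starts a new row 3. The new tableau is [[1, 4], [2], [5]].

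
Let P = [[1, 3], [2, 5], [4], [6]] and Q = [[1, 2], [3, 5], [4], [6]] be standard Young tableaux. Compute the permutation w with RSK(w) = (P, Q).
Reverse the RSK construction: for i from n down to 1, find the cell of Q containing i, remove the entry at that cell from P, and reverse-bump it up through P; the value ejected from row 1 is w(i).

Step i=6: Q has 6 at row 4, column 1; remove 6 from row 4 of P and reverse-bump: 6 enters row 3 and ejects 4; 4 enters row 2 and ejects 2; 2 enters row 1 and ejects 1. So w(6) = 1. P is now [[2, 3], [4, 5], [6]].
Step i=5: Q has 5 at row 2, column 2; remove 5 from row 2 of P and reverse-bump: 5 enters row 1 and ejects 3. So w(5) = 3. P is now [[2, 5], [4], [6]].
Step i=4: Q has 4 at row 3, column 1; remove 6 from row 3 of P and reverse-bump: 6 enters row 2 and ejects 4; 4 enters row 1 and ejects 2. So w(4) = 2. P is now [[4, 5], [6]].
Step i=3: Q has 3 at row 2, column 1; remove 6 from row 2 of P and reverse-bump: 6 enters row 1 and ejects 5. So w(3) = 5. P is now [[4, 6]].
Step i=2: Q has 2 at row 1, column 2; remove that cell from P, ejecting 6. So w(2) = 6. P is now [[4]].
Step i=1: Q has 1 at row 1, column 1; remove that cell from P, ejecting 4. So w(1) = 4. P is now [].

So w = 4 6 5 2 3 1.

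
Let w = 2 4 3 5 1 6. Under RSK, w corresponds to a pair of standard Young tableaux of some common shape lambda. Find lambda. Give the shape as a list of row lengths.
Row-insert each entry into an empty tableau.

After inserting 2: P = [[2]].
After inserting 4: P = [[2, 4]].
After inserting 3: P = [[2, 3], [4]].
After inserting 5: P = [[2, 3, 5], [4]].
After inserting 1: P = [[1, 3, 5], [2], [4]].
After inserting 6: P = [[1, 3, 5, 6], [2], [4]].

The final insertion tableau P = [[1, 3, 5, 6], [2], [4]] has shape [4, 1, 1].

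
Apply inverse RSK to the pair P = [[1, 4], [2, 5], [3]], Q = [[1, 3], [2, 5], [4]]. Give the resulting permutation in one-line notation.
Reverse the RSK construction: for i from n down to 1, find the cell of Q containing i, remove the entry at that cell from P, and reverse-bump it up through P; the value ejected from row 1 is w(i).

Step i=5: Q has 5 at row 2, column 2; remove 5 from row 2 of P and reverse-bump: 5 enters row 1 and ejects 4. So w(5) = 4. P is now [[1, 5], [2], [3]].
Step i=4: Q has 4 at row 3, column 1; remove 3 from row 3 of P and reverse-bump: 3 enters row 2 and ejects 2; 2 enters row 1 and ejects 1. So w(4) = 1. P is now [[2, 5], [3]].
Step i=3: Q has 3 at row 1, column 2; remove that cell from P, ejecting 5. So w(3) = 5. P is now [[2], [3]].
Step i=2: Q has 2 at row 2, column 1; remove 3 from row 2 of P and reverse-bump: 3 enters row 1 and ejects 2. So w(2) = 2. P is now [[3]].
Step i=1: Q has 1 at row 1, column 1; remove that cell from P, ejecting 3. So w(1) = 3. P is now [].

So w = 3 2 5 1 4.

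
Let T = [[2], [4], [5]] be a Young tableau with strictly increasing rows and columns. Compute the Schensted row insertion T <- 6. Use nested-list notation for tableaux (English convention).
6 is larger than every entry of row 1, so it is appended to row 1. The new tableau is [[2, 6], [4], [5]].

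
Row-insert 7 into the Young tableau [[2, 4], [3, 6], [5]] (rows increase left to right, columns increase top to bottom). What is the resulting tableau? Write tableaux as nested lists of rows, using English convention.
[[2, 4, 7], [3, 6], [5]]

7 is larger than every entry of row 1, so it is appended to row 1. The new tableau is [[2, 4, 7], [3, 6], [5]].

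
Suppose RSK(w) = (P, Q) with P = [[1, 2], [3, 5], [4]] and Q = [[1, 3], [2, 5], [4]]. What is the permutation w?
4 3 5 1 2

Reverse the RSK construction: for i from n down to 1, find the cell of Q containing i, remove the entry at that cell from P, and reverse-bump it up through P; the value ejected from row 1 is w(i).

Step i=5: Q has 5 at row 2, column 2; remove 5 from row 2 of P and reverse-bump: 5 enters row 1 and ejects 2. So w(5) = 2. P is now [[1, 5], [3], [4]].
Step i=4: Q has 4 at row 3, column 1; remove 4 from row 3 of P and reverse-bump: 4 enters row 2 and ejects 3; 3 enters row 1 and ejects 1. So w(4) = 1. P is now [[3, 5], [4]].
Step i=3: Q has 3 at row 1, column 2; remove that cell from P, ejecting 5. So w(3) = 5. P is now [[3], [4]].
Step i=2: Q has 2 at row 2, column 1; remove 4 from row 2 of P and reverse-bump: 4 enters row 1 and ejects 3. So w(2) = 3. P is now [[4]].
Step i=1: Q has 1 at row 1, column 1; remove that cell from P, ejecting 4. So w(1) = 4. P is now [].

So w = 4 3 5 1 2.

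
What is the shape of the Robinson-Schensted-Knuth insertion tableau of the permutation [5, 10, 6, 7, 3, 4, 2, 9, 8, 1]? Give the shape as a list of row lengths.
[4, 3, 1, 1, 1]

Row-insert each entry into an empty tableau.

After inserting 5: P = [[5]].
After inserting 10: P = [[5, 10]].
After inserting 6: P = [[5, 6], [10]].
After inserting 7: P = [[5, 6, 7], [10]].
After inserting 3: P = [[3, 6, 7], [5], [10]].
After inserting 4: P = [[3, 4, 7], [5, 6], [10]].
After inserting 2: P = [[2, 4, 7], [3, 6], [5], [10]].
After inserting 9: P = [[2, 4, 7, 9], [3, 6], [5], [10]].
After inserting 8: P = [[2, 4, 7, 8], [3, 6, 9], [5], [10]].
After inserting 1: P = [[1, 4, 7, 8], [2, 6, 9], [3], [5], [10]].

The final insertion tableau P = [[1, 4, 7, 8], [2, 6, 9], [3], [5], [10]] has shape [4, 3, 1, 1, 1].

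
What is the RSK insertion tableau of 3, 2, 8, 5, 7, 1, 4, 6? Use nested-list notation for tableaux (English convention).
P = [[1, 4, 6], [2, 5, 7], [3, 8]]

After inserting 3: P = [[3]].
After inserting 2: P = [[2], [3]].
After inserting 8: P = [[2, 8], [3]].
After inserting 5: P = [[2, 5], [3, 8]].
After inserting 7: P = [[2, 5, 7], [3, 8]].
After inserting 1: P = [[1, 5, 7], [2, 8], [3]].
After inserting 4: P = [[1, 4, 7], [2, 5], [3, 8]].
After inserting 6: P = [[1, 4, 6], [2, 5, 7], [3, 8]].

So P = [[1, 4, 6], [2, 5, 7], [3, 8]].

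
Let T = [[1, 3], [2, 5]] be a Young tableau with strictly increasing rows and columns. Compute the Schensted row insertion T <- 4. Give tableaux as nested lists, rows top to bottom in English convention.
4 is larger than every entry of row 1, so it is appended to row 1. The new tableau is [[1, 3, 4], [2, 5]].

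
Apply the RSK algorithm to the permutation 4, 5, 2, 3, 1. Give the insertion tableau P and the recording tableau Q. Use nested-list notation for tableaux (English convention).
P = [[1, 3], [2, 5], [4]], Q = [[1, 2], [3, 4], [5]]

Insert each entry of the permutation into P by Schensted row insertion, recording in Q the position of each new cell.

Insert 4: appended to row 1. P = [[4]], Q = [[1]].
Insert 5: appended to row 1. P = [[4, 5]], Q = [[1, 2]].
Insert 2: 2 bumps 4 from row 1; 4 starts row 2. P = [[2, 5], [4]], Q = [[1, 2], [3]].
Insert 3: 3 bumps 5 from row 1; 5 appends to row 2. P = [[2, 3], [4, 5]], Q = [[1, 2], [3, 4]].
Insert 1: 1 bumps 2 from row 1; 2 bumps 4 from row 2; 4 starts row 3. P = [[1, 3], [2, 5], [4]], Q = [[1, 2], [3, 4], [5]].

So P = [[1, 3], [2, 5], [4]], Q = [[1, 2], [3, 4], [5]].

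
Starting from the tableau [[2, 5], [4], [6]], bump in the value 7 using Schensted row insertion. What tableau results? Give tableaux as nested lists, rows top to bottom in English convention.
[[2, 5, 7], [4], [6]]

7 is larger than every entry of row 1, so it is appended to row 1. The new tableau is [[2, 5, 7], [4], [6]].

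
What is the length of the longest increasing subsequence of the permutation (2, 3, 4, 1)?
3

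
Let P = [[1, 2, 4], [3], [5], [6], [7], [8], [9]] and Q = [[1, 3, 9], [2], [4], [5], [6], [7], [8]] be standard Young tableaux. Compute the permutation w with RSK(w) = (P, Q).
9 1 8 7 6 5 3 2 4

Reverse RSK: for i = n, n-1, ..., 1, locate i in Q, remove the corresponding corner cell from P, and reverse-bump its entry up through P; the value ejected from row 1 is w(i).

So w = 9 1 8 7 6 5 3 2 4.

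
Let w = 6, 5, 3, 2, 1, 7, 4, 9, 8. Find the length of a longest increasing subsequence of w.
3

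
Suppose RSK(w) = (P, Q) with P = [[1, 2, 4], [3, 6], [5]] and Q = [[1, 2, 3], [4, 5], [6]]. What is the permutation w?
1 5 6 3 4 2

Reverse the RSK construction: for i from n down to 1, find the cell of Q containing i, remove the entry at that cell from P, and reverse-bump it up through P; the value ejected from row 1 is w(i).

Step i=6: Q has 6 at row 3, column 1; remove 5 from row 3 of P and reverse-bump: 5 enters row 2 and ejects 3; 3 enters row 1 and ejects 2. So w(6) = 2. P is now [[1, 3, 4], [5, 6]].
Step i=5: Q has 5 at row 2, column 2; remove 6 from row 2 of P and reverse-bump: 6 enters row 1 and ejects 4. So w(5) = 4. P is now [[1, 3, 6], [5]].
Step i=4: Q has 4 at row 2, column 1; remove 5 from row 2 of P and reverse-bump: 5 enters row 1 and ejects 3. So w(4) = 3. P is now [[1, 5, 6]].
Step i=3: Q has 3 at row 1, column 3; remove that cell from P, ejecting 6. So w(3) = 6. P is now [[1, 5]].
Step i=2: Q has 2 at row 1, column 2; remove that cell from P, ejecting 5. So w(2) = 5. P is now [[1]].
Step i=1: Q has 1 at row 1, column 1; remove that cell from P, ejecting 1. So w(1) = 1. P is now [].

So w = 1 5 6 3 4 2.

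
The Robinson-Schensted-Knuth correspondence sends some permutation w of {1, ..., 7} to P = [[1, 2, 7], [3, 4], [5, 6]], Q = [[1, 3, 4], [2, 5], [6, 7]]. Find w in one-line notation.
5 3 6 7 4 1 2

Reverse the RSK construction: for i from n down to 1, find the cell of Q containing i, remove the entry at that cell from P, and reverse-bump it up through P; the value ejected from row 1 is w(i).

Step i=7: Q has 7 at row 3, column 2; remove 6 from row 3 of P and reverse-bump: 6 enters row 2 and ejects 4; 4 enters row 1 and ejects 2. So w(7) = 2. P is now [[1, 4, 7], [3, 6], [5]].
Step i=6: Q has 6 at row 3, column 1; remove 5 from row 3 of P and reverse-bump: 5 enters row 2 and ejects 3; 3 enters row 1 and ejects 1. So w(6) = 1. P is now [[3, 4, 7], [5, 6]].
Step i=5: Q has 5 at row 2, column 2; remove 6 from row 2 of P and reverse-bump: 6 enters row 1 and ejects 4. So w(5) = 4. P is now [[3, 6, 7], [5]].
Step i=4: Q has 4 at row 1, column 3; remove that cell from P, ejecting 7. So w(4) = 7. P is now [[3, 6], [5]].
Step i=3: Q has 3 at row 1, column 2; remove that cell from P, ejecting 6. So w(3) = 6. P is now [[3], [5]].
Step i=2: Q has 2 at row 2, column 1; remove 5 from row 2 of P and reverse-bump: 5 enters row 1 and ejects 3. So w(2) = 3. P is now [[5]].
Step i=1: Q has 1 at row 1, column 1; remove that cell from P, ejecting 5. So w(1) = 5. P is now [].

So w = 5 3 6 7 4 1 2.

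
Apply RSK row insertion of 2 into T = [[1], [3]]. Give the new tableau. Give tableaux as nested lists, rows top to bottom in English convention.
2 is larger than every entry of row 1, so it is appended to row 1. The new tableau is [[1, 2], [3]].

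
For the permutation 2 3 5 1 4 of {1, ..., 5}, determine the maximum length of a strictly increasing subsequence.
3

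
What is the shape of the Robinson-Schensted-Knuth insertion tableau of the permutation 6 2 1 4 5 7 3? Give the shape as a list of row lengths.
[4, 2, 1]

Row-insert each entry into an empty tableau.

After inserting 6: P = [[6]].
After inserting 2: P = [[2], [6]].
After inserting 1: P = [[1], [2], [6]].
After inserting 4: P = [[1, 4], [2], [6]].
After inserting 5: P = [[1, 4, 5], [2], [6]].
After inserting 7: P = [[1, 4, 5, 7], [2], [6]].
After inserting 3: P = [[1, 3, 5, 7], [2, 4], [6]].

The final insertion tableau P = [[1, 3, 5, 7], [2, 4], [6]] has shape [4, 2, 1].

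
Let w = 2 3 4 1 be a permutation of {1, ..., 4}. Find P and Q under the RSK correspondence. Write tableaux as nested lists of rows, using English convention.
Insert each entry of the permutation into P by Schensted row insertion, recording in Q the position of each new cell.

Insert 2: appended to row 1. P = [[2]].
Insert 3: appended to row 1. P = [[2, 3]].
Insert 4: appended to row 1. P = [[2, 3, 4]].
Insert 1: 1 bumps 2 from row 1; 2 starts row 2. P = [[1, 3, 4], [2]].

So P = [[1, 3, 4], [2]], Q = [[1, 2, 3], [4]].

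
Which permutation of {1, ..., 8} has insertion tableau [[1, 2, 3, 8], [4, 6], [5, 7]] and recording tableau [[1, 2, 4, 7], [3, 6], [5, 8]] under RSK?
Reverse the RSK construction: for i from n down to 1, find the cell of Q containing i, remove the entry at that cell from P, and reverse-bump it up through P; the value ejected from row 1 is w(i).

Step i=8: Q has 8 at row 3, column 2; remove 7 from row 3 of P and reverse-bump: 7 enters row 2 and ejects 6; 6 enters row 1 and ejects 3. So w(8) = 3. P is now [[1, 2, 6, 8], [4, 7], [5]].
Step i=7: Q has 7 at row 1, column 4; remove that cell from P, ejecting 8. So w(7) = 8. P is now [[1, 2, 6], [4, 7], [5]].
Step i=6: Q has 6 at row 2, column 2; remove 7 from row 2 of P and reverse-bump: 7 enters row 1 and ejects 6. So w(6) = 6. P is now [[1, 2, 7], [4], [5]].
Step i=5: Q has 5 at row 3, column 1; remove 5 from row 3 of P and reverse-bump: 5 enters row 2 and ejects 4; 4 enters row 1 and ejects 2. So w(5) = 2. P is now [[1, 4, 7], [5]].
Step i=4: Q has 4 at row 1, column 3; remove that cell from P, ejecting 7. So w(4) = 7. P is now [[1, 4], [5]].
Step i=3: Q has 3 at row 2, column 1; remove 5 from row 2 of P and reverse-bump: 5 enters row 1 and ejects 4. So w(3) = 4. P is now [[1, 5]].
Step i=2: Q has 2 at row 1, column 2; remove that cell from P, ejecting 5. So w(2) = 5. P is now [[1]].
Step i=1: Q has 1 at row 1, column 1; remove that cell from P, ejecting 1. So w(1) = 1. P is now [].

So w = 1 5 4 7 2 6 8 3.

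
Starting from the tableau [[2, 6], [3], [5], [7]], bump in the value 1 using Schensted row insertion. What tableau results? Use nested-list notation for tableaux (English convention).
In row 1, 1 replaces 2 (the leftmost entry greater than 1); 2 is bumped to row 2. In row 2, 2 replaces 3 (the leftmost entry greater than 2); 3 is bumped to row 3. In row 3, 3 replaces 5 (the leftmost entry greater than 3); 5 is bumped to row 4. In row 4, 5 replaces 7 (the leftmost entry greater than 5); 7 is bumped to row 5. 7 starts a new row 5. The new tableau is [[1, 6], [2], [3], [5], [7]].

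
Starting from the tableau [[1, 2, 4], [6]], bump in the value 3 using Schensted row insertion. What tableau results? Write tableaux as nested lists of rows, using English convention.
In row 1, 3 replaces 4 (the leftmost entry greater than 3); 4 is bumped to row 2. In row 2, 4 replaces 6 (the leftmost entry greater than 4); 6 is bumped to row 3. 6 starts a new row 3. The new tableau is [[1, 2, 3], [4], [6]].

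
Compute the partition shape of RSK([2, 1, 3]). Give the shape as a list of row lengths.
Row-insert each entry into an empty tableau.

After inserting 2: P = [[2]].
After inserting 1: P = [[1], [2]].
After inserting 3: P = [[1, 3], [2]].

The final insertion tableau P = [[1, 3], [2]] has shape [2, 1].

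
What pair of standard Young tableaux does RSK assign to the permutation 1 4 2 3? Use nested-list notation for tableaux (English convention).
P = [[1, 2, 3], [4]], Q = [[1, 2, 4], [3]]

Insert each entry of the permutation into P by Schensted row insertion, recording in Q the position of each new cell.

After inserting 1: P = [[1]].
After inserting 4: P = [[1, 4]].
After inserting 2: P = [[1, 2], [4]].
After inserting 3: P = [[1, 2, 3], [4]].

So P = [[1, 2, 3], [4]], Q = [[1, 2, 4], [3]].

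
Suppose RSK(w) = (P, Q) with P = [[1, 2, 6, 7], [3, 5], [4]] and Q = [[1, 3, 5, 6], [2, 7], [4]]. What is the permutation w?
4 3 5 1 6 7 2

Reverse the RSK construction: for i from n down to 1, find the cell of Q containing i, remove the entry at that cell from P, and reverse-bump it up through P; the value ejected from row 1 is w(i).

Step i=7: Q has 7 at row 2, column 2; remove 5 from row 2 of P and reverse-bump: 5 enters row 1 and ejects 2. So w(7) = 2. P is now [[1, 5, 6, 7], [3], [4]].
Step i=6: Q has 6 at row 1, column 4; remove that cell from P, ejecting 7. So w(6) = 7. P is now [[1, 5, 6], [3], [4]].
Step i=5: Q has 5 at row 1, column 3; remove that cell from P, ejecting 6. So w(5) = 6. P is now [[1, 5], [3], [4]].
Step i=4: Q has 4 at row 3, column 1; remove 4 from row 3 of P and reverse-bump: 4 enters row 2 and ejects 3; 3 enters row 1 and ejects 1. So w(4) = 1. P is now [[3, 5], [4]].
Step i=3: Q has 3 at row 1, column 2; remove that cell from P, ejecting 5. So w(3) = 5. P is now [[3], [4]].
Step i=2: Q has 2 at row 2, column 1; remove 4 from row 2 of P and reverse-bump: 4 enters row 1 and ejects 3. So w(2) = 3. P is now [[4]].
Step i=1: Q has 1 at row 1, column 1; remove that cell from P, ejecting 4. So w(1) = 4. P is now [].

So w = 4 3 5 1 6 7 2.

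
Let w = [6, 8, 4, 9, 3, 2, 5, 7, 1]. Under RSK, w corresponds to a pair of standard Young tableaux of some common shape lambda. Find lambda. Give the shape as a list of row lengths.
[3, 3, 1, 1, 1]

Row-insert each entry into an empty tableau.

After inserting 6: P = [[6]].
After inserting 8: P = [[6, 8]].
After inserting 4: P = [[4, 8], [6]].
After inserting 9: P = [[4, 8, 9], [6]].
After inserting 3: P = [[3, 8, 9], [4], [6]].
After inserting 2: P = [[2, 8, 9], [3], [4], [6]].
After inserting 5: P = [[2, 5, 9], [3, 8], [4], [6]].
After inserting 7: P = [[2, 5, 7], [3, 8, 9], [4], [6]].
After inserting 1: P = [[1, 5, 7], [2, 8, 9], [3], [4], [6]].

The final insertion tableau P = [[1, 5, 7], [2, 8, 9], [3], [4], [6]] has shape [3, 3, 1, 1, 1].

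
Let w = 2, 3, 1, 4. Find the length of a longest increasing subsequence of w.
3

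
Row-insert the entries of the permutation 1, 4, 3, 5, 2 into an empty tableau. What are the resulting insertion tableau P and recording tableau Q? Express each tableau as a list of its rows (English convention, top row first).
P = [[1, 2, 5], [3], [4]], Q = [[1, 2, 4], [3], [5]]

Insert each entry of the permutation into P by Schensted row insertion, recording in Q the position of each new cell.

Insert 1: appended to row 1. P = [[1]].
Insert 4: appended to row 1. P = [[1, 4]].
Insert 3: 3 bumps 4 from row 1; 4 starts row 2. P = [[1, 3], [4]].
Insert 5: appended to row 1. P = [[1, 3, 5], [4]].
Insert 2: 2 bumps 3 from row 1; 3 bumps 4 from row 2; 4 starts row 3. P = [[1, 2, 5], [3], [4]].

So P = [[1, 2, 5], [3], [4]], Q = [[1, 2, 4], [3], [5]].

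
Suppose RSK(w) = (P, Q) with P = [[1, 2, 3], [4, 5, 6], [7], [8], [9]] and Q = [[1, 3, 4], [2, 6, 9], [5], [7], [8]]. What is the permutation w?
9 4 5 8 1 7 6 2 3

Reverse RSK: for i = n, n-1, ..., 1, locate i in Q, remove the corresponding corner cell from P, and reverse-bump its entry up through P; the value ejected from row 1 is w(i).

So w = 9 4 5 8 1 7 6 2 3.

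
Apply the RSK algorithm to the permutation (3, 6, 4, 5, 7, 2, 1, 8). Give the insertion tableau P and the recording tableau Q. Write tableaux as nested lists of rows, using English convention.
Insert each entry of the permutation into P by Schensted row insertion, recording in Q the position of each new cell.

Insert 3: appended to row 1. P = [[3]], Q = [[1]].
Insert 6: appended to row 1. P = [[3, 6]], Q = [[1, 2]].
Insert 4: 4 bumps 6 from row 1; 6 starts row 2. P = [[3, 4], [6]], Q = [[1, 2], [3]].
Insert 5: appended to row 1. P = [[3, 4, 5], [6]], Q = [[1, 2, 4], [3]].
Insert 7: appended to row 1. P = [[3, 4, 5, 7], [6]], Q = [[1, 2, 4, 5], [3]].
Insert 2: 2 bumps 3 from row 1; 3 bumps 6 from row 2; 6 starts row 3. P = [[2, 4, 5, 7], [3], [6]], Q = [[1, 2, 4, 5], [3], [6]].
Insert 1: 1 bumps 2 from row 1; 2 bumps 3 from row 2; 3 bumps 6 from row 3; 6 starts row 4. P = [[1, 4, 5, 7], [2], [3], [6]], Q = [[1, 2, 4, 5], [3], [6], [7]].
Insert 8: appended to row 1. P = [[1, 4, 5, 7, 8], [2], [3], [6]], Q = [[1, 2, 4, 5, 8], [3], [6], [7]].

So P = [[1, 4, 5, 7, 8], [2], [3], [6]], Q = [[1, 2, 4, 5, 8], [3], [6], [7]].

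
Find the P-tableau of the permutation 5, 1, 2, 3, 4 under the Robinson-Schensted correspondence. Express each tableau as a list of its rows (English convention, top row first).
P = [[1, 2, 3, 4], [5]]

After inserting 5: P = [[5]].
After inserting 1: P = [[1], [5]].
After inserting 2: P = [[1, 2], [5]].
After inserting 3: P = [[1, 2, 3], [5]].
After inserting 4: P = [[1, 2, 3, 4], [5]].

So P = [[1, 2, 3, 4], [5]].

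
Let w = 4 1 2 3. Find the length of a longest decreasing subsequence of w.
2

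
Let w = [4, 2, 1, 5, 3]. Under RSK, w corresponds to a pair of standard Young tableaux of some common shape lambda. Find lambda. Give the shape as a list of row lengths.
RSK row insertion gives P = [[1, 3], [2, 5], [4]], which has shape [2, 2, 1].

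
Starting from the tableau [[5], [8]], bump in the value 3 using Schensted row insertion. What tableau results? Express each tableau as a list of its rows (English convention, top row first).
In row 1, 3 replaces 5 (the leftmost entry greater than 3); 5 is bumped to row 2. In row 2, 5 replaces 8 (the leftmost entry greater than 5); 8 is bumped to row 3. 8 starts a new row 3. The new tableau is [[3], [5], [8]].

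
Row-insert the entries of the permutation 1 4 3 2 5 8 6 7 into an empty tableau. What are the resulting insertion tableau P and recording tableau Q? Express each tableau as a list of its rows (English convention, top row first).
Insert each entry of the permutation into P by Schensted row insertion, recording in Q the position of each new cell.

Insert 1: appended to row 1. P = [[1]].
Insert 4: appended to row 1. P = [[1, 4]].
Insert 3: 3 bumps 4 from row 1; 4 starts row 2. P = [[1, 3], [4]].
Insert 2: 2 bumps 3 from row 1; 3 bumps 4 from row 2; 4 starts row 3. P = [[1, 2], [3], [4]].
Insert 5: appended to row 1. P = [[1, 2, 5], [3], [4]].
Insert 8: appended to row 1. P = [[1, 2, 5, 8], [3], [4]].
Insert 6: 6 bumps 8 from row 1; 8 appends to row 2. P = [[1, 2, 5, 6], [3, 8], [4]].
Insert 7: appended to row 1. P = [[1, 2, 5, 6, 7], [3, 8], [4]].

So P = [[1, 2, 5, 6, 7], [3, 8], [4]], Q = [[1, 2, 5, 6, 8], [3, 7], [4]].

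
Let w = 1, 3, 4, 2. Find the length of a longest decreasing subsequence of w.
2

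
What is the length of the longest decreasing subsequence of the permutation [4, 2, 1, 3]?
3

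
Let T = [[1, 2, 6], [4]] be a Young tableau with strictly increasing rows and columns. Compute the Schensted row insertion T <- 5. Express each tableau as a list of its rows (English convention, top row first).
[[1, 2, 5], [4, 6]]

In row 1, 5 replaces 6 (the leftmost entry greater than 5); 6 is bumped to row 2. 6 is appended to row 2. The new tableau is [[1, 2, 5], [4, 6]].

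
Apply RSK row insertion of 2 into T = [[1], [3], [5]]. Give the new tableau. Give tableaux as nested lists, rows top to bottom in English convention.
[[1, 2], [3], [5]]

2 is larger than every entry of row 1, so it is appended to row 1. The new tableau is [[1, 2], [3], [5]].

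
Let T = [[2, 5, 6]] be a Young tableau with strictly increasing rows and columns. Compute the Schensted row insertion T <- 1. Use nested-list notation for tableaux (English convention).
[[1, 5, 6], [2]]

In row 1, 1 replaces 2 (the leftmost entry greater than 1); 2 is bumped to row 2. 2 starts a new row 2. The new tableau is [[1, 5, 6], [2]].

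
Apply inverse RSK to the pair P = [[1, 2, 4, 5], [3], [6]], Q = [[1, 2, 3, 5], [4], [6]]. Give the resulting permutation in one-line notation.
1 3 6 4 5 2

Reverse the RSK construction: for i from n down to 1, find the cell of Q containing i, remove the entry at that cell from P, and reverse-bump it up through P; the value ejected from row 1 is w(i).

Step i=6: Q has 6 at row 3, column 1; remove 6 from row 3 of P and reverse-bump: 6 enters row 2 and ejects 3; 3 enters row 1 and ejects 2. So w(6) = 2. P is now [[1, 3, 4, 5], [6]].
Step i=5: Q has 5 at row 1, column 4; remove that cell from P, ejecting 5. So w(5) = 5. P is now [[1, 3, 4], [6]].
Step i=4: Q has 4 at row 2, column 1; remove 6 from row 2 of P and reverse-bump: 6 enters row 1 and ejects 4. So w(4) = 4. P is now [[1, 3, 6]].
Step i=3: Q has 3 at row 1, column 3; remove that cell from P, ejecting 6. So w(3) = 6. P is now [[1, 3]].
Step i=2: Q has 2 at row 1, column 2; remove that cell from P, ejecting 3. So w(2) = 3. P is now [[1]].
Step i=1: Q has 1 at row 1, column 1; remove that cell from P, ejecting 1. So w(1) = 1. P is now [].

So w = 1 3 6 4 5 2.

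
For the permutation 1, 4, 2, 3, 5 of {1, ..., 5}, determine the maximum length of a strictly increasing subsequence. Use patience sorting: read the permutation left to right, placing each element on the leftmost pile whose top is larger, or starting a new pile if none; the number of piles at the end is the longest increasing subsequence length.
4

1: new pile. tops = [1]
4: new pile. tops = [1, 4]
2: onto pile 2 (replacing 4). tops = [1, 2]
3: new pile. tops = [1, 2, 3]
5: new pile. tops = [1, 2, 3, 5]

4 piles, so the longest increasing subsequence has length 4.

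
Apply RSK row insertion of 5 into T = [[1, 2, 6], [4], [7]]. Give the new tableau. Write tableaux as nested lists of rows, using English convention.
In row 1, 5 replaces 6 (the leftmost entry greater than 5); 6 is bumped to row 2. 6 is appended to row 2. The new tableau is [[1, 2, 5], [4, 6], [7]].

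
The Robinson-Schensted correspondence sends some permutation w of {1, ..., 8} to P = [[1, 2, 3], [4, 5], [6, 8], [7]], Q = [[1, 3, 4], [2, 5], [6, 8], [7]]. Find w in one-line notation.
7 1 4 8 6 5 2 3

Reverse the RSK construction: for i from n down to 1, find the cell of Q containing i, remove the entry at that cell from P, and reverse-bump it up through P; the value ejected from row 1 is w(i).

Step i=8: Q has 8 at row 3, column 2; remove 8 from row 3 of P and reverse-bump: 8 enters row 2 and ejects 5; 5 enters row 1 and ejects 3. So w(8) = 3. P is now [[1, 2, 5], [4, 8], [6], [7]].
Step i=7: Q has 7 at row 4, column 1; remove 7 from row 4 of P and reverse-bump: 7 enters row 3 and ejects 6; 6 enters row 2 and ejects 4; 4 enters row 1 and ejects 2. So w(7) = 2. P is now [[1, 4, 5], [6, 8], [7]].
Step i=6: Q has 6 at row 3, column 1; remove 7 from row 3 of P and reverse-bump: 7 enters row 2 and ejects 6; 6 enters row 1 and ejects 5. So w(6) = 5. P is now [[1, 4, 6], [7, 8]].
Step i=5: Q has 5 at row 2, column 2; remove 8 from row 2 of P and reverse-bump: 8 enters row 1 and ejects 6. So w(5) = 6. P is now [[1, 4, 8], [7]].
Step i=4: Q has 4 at row 1, column 3; remove that cell from P, ejecting 8. So w(4) = 8. P is now [[1, 4], [7]].
Step i=3: Q has 3 at row 1, column 2; remove that cell from P, ejecting 4. So w(3) = 4. P is now [[1], [7]].
Step i=2: Q has 2 at row 2, column 1; remove 7 from row 2 of P and reverse-bump: 7 enters row 1 and ejects 1. So w(2) = 1. P is now [[7]].
Step i=1: Q has 1 at row 1, column 1; remove that cell from P, ejecting 7. So w(1) = 7. P is now [].

So w = 7 1 4 8 6 5 2 3.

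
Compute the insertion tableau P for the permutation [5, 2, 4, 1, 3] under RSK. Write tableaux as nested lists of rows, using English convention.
Insert 5: appended to row 1. P = [[5]].
Insert 2: 2 bumps 5 from row 1; 5 starts row 2. P = [[2], [5]].
Insert 4: appended to row 1. P = [[2, 4], [5]].
Insert 1: 1 bumps 2 from row 1; 2 bumps 5 from row 2; 5 starts row 3. P = [[1, 4], [2], [5]].
Insert 3: 3 bumps 4 from row 1; 4 appends to row 2. P = [[1, 3], [2, 4], [5]].

So P = [[1, 3], [2, 4], [5]].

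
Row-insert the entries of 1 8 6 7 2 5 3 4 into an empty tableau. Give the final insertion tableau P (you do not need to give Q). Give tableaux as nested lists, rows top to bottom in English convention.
After inserting 1: P = [[1]].
After inserting 8: P = [[1, 8]].
After inserting 6: P = [[1, 6], [8]].
After inserting 7: P = [[1, 6, 7], [8]].
After inserting 2: P = [[1, 2, 7], [6], [8]].
After inserting 5: P = [[1, 2, 5], [6, 7], [8]].
After inserting 3: P = [[1, 2, 3], [5, 7], [6], [8]].
After inserting 4: P = [[1, 2, 3, 4], [5, 7], [6], [8]].

So P = [[1, 2, 3, 4], [5, 7], [6], [8]].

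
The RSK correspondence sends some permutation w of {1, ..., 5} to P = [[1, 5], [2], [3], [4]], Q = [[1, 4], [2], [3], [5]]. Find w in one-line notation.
Reverse the RSK construction: for i from n down to 1, find the cell of Q containing i, remove the entry at that cell from P, and reverse-bump it up through P; the value ejected from row 1 is w(i).

Step i=5: Q has 5 at row 4, column 1; remove 4 from row 4 of P and reverse-bump: 4 enters row 3 and ejects 3; 3 enters row 2 and ejects 2; 2 enters row 1 and ejects 1. So w(5) = 1. P is now [[2, 5], [3], [4]].
Step i=4: Q has 4 at row 1, column 2; remove that cell from P, ejecting 5. So w(4) = 5. P is now [[2], [3], [4]].
Step i=3: Q has 3 at row 3, column 1; remove 4 from row 3 of P and reverse-bump: 4 enters row 2 and ejects 3; 3 enters row 1 and ejects 2. So w(3) = 2. P is now [[3], [4]].
Step i=2: Q has 2 at row 2, column 1; remove 4 from row 2 of P and reverse-bump: 4 enters row 1 and ejects 3. So w(2) = 3. P is now [[4]].
Step i=1: Q has 1 at row 1, column 1; remove that cell from P, ejecting 4. So w(1) = 4. P is now [].

So w = 4 3 2 5 1.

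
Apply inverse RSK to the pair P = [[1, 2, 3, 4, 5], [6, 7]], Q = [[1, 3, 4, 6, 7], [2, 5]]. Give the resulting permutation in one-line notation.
6 1 2 7 3 4 5

Reverse the RSK construction: for i from n down to 1, find the cell of Q containing i, remove the entry at that cell from P, and reverse-bump it up through P; the value ejected from row 1 is w(i).

Step i=7: Q has 7 at row 1, column 5; remove that cell from P, ejecting 5. So w(7) = 5. P is now [[1, 2, 3, 4], [6, 7]].
Step i=6: Q has 6 at row 1, column 4; remove that cell from P, ejecting 4. So w(6) = 4. P is now [[1, 2, 3], [6, 7]].
Step i=5: Q has 5 at row 2, column 2; remove 7 from row 2 of P and reverse-bump: 7 enters row 1 and ejects 3. So w(5) = 3. P is now [[1, 2, 7], [6]].
Step i=4: Q has 4 at row 1, column 3; remove that cell from P, ejecting 7. So w(4) = 7. P is now [[1, 2], [6]].
Step i=3: Q has 3 at row 1, column 2; remove that cell from P, ejecting 2. So w(3) = 2. P is now [[1], [6]].
Step i=2: Q has 2 at row 2, column 1; remove 6 from row 2 of P and reverse-bump: 6 enters row 1 and ejects 1. So w(2) = 1. P is now [[6]].
Step i=1: Q has 1 at row 1, column 1; remove that cell from P, ejecting 6. So w(1) = 6. P is now [].

So w = 6 1 2 7 3 4 5.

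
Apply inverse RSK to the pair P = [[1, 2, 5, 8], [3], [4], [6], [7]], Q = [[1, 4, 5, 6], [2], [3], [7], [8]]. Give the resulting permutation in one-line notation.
Reverse the RSK construction: for i from n down to 1, find the cell of Q containing i, remove the entry at that cell from P, and reverse-bump it up through P; the value ejected from row 1 is w(i).

Step i=8: Q has 8 at row 5, column 1; remove 7 from row 5 of P and reverse-bump: 7 enters row 4 and ejects 6; 6 enters row 3 and ejects 4; 4 enters row 2 and ejects 3; 3 enters row 1 and ejects 2. So w(8) = 2. P is now [[1, 3, 5, 8], [4], [6], [7]].
Step i=7: Q has 7 at row 4, column 1; remove 7 from row 4 of P and reverse-bump: 7 enters row 3 and ejects 6; 6 enters row 2 and ejects 4; 4 enters row 1 and ejects 3. So w(7) = 3. P is now [[1, 4, 5, 8], [6], [7]].
Step i=6: Q has 6 at row 1, column 4; remove that cell from P, ejecting 8. So w(6) = 8. P is now [[1, 4, 5], [6], [7]].
Step i=5: Q has 5 at row 1, column 3; remove that cell from P, ejecting 5. So w(5) = 5. P is now [[1, 4], [6], [7]].
Step i=4: Q has 4 at row 1, column 2; remove that cell from P, ejecting 4. So w(4) = 4. P is now [[1], [6], [7]].
Step i=3: Q has 3 at row 3, column 1; remove 7 from row 3 of P and reverse-bump: 7 enters row 2 and ejects 6; 6 enters row 1 and ejects 1. So w(3) = 1. P is now [[6], [7]].
Step i=2: Q has 2 at row 2, column 1; remove 7 from row 2 of P and reverse-bump: 7 enters row 1 and ejects 6. So w(2) = 6. P is now [[7]].
Step i=1: Q has 1 at row 1, column 1; remove that cell from P, ejecting 7. So w(1) = 7. P is now [].

So w = 7 6 1 4 5 8 3 2.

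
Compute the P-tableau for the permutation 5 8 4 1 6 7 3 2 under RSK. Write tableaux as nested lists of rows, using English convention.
Insert 5: appended to row 1. P = [[5]].
Insert 8: appended to row 1. P = [[5, 8]].
Insert 4: 4 bumps 5 from row 1; 5 starts row 2. P = [[4, 8], [5]].
Insert 1: 1 bumps 4 from row 1; 4 bumps 5 from row 2; 5 starts row 3. P = [[1, 8], [4], [5]].
Insert 6: 6 bumps 8 from row 1; 8 appends to row 2. P = [[1, 6], [4, 8], [5]].
Insert 7: appended to row 1. P = [[1, 6, 7], [4, 8], [5]].
Insert 3: 3 bumps 6 from row 1; 6 bumps 8 from row 2; 8 appends to row 3. P = [[1, 3, 7], [4, 6], [5, 8]].
Insert 2: 2 bumps 3 from row 1; 3 bumps 4 from row 2; 4 bumps 5 from row 3; 5 starts row 4. P = [[1, 2, 7], [3, 6], [4, 8], [5]].

So P = [[1, 2, 7], [3, 6], [4, 8], [5]].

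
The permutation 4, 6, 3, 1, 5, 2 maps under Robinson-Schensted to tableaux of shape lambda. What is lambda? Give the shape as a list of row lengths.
[2, 2, 2]

Row-insert each entry into an empty tableau.

After inserting 4: P = [[4]].
After inserting 6: P = [[4, 6]].
After inserting 3: P = [[3, 6], [4]].
After inserting 1: P = [[1, 6], [3], [4]].
After inserting 5: P = [[1, 5], [3, 6], [4]].
After inserting 2: P = [[1, 2], [3, 5], [4, 6]].

The final insertion tableau P = [[1, 2], [3, 5], [4, 6]] has shape [2, 2, 2].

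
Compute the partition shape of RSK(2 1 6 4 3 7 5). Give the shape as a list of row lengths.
[3, 3, 1]

Row-insert each entry into an empty tableau.

After inserting 2: P = [[2]].
After inserting 1: P = [[1], [2]].
After inserting 6: P = [[1, 6], [2]].
After inserting 4: P = [[1, 4], [2, 6]].
After inserting 3: P = [[1, 3], [2, 4], [6]].
After inserting 7: P = [[1, 3, 7], [2, 4], [6]].
After inserting 5: P = [[1, 3, 5], [2, 4, 7], [6]].

The final insertion tableau P = [[1, 3, 5], [2, 4, 7], [6]] has shape [3, 3, 1].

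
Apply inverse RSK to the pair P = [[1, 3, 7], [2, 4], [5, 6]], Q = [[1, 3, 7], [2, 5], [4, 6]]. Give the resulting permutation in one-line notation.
5 2 6 1 4 3 7

Reverse the RSK construction: for i from n down to 1, find the cell of Q containing i, remove the entry at that cell from P, and reverse-bump it up through P; the value ejected from row 1 is w(i).

Step i=7: Q has 7 at row 1, column 3; remove that cell from P, ejecting 7. So w(7) = 7. P is now [[1, 3], [2, 4], [5, 6]].
Step i=6: Q has 6 at row 3, column 2; remove 6 from row 3 of P and reverse-bump: 6 enters row 2 and ejects 4; 4 enters row 1 and ejects 3. So w(6) = 3. P is now [[1, 4], [2, 6], [5]].
Step i=5: Q has 5 at row 2, column 2; remove 6 from row 2 of P and reverse-bump: 6 enters row 1 and ejects 4. So w(5) = 4. P is now [[1, 6], [2], [5]].
Step i=4: Q has 4 at row 3, column 1; remove 5 from row 3 of P and reverse-bump: 5 enters row 2 and ejects 2; 2 enters row 1 and ejects 1. So w(4) = 1. P is now [[2, 6], [5]].
Step i=3: Q has 3 at row 1, column 2; remove that cell from P, ejecting 6. So w(3) = 6. P is now [[2], [5]].
Step i=2: Q has 2 at row 2, column 1; remove 5 from row 2 of P and reverse-bump: 5 enters row 1 and ejects 2. So w(2) = 2. P is now [[5]].
Step i=1: Q has 1 at row 1, column 1; remove that cell from P, ejecting 5. So w(1) = 5. P is now [].

So w = 5 2 6 1 4 3 7.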